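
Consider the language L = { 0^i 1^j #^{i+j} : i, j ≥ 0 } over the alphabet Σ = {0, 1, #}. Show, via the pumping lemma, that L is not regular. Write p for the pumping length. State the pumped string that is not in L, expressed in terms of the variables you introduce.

0^{p+k} 1^p #^{2p}

Assume L is regular. Let p be the pumping length given by the pumping lemma.
Take w = 0^p 1^p #^{2p} ∈ L (with i=j=p, i+j=2p), |w| = 4p ≥ p.
By the pumping lemma, w = xyz with |xy| ≤ p and |y| ≥ 1.
The first p characters of w are 0's, so xy (and hence y) consists only of 0's. Write y = 0^k, 1 ≤ k ≤ p.
Consider xy^2z = 0^{p+k} 1^p #^{2p}. Now the 0- and 1-counts sum to 2p+k, but the #-count is 2p ≠ 2p+k. So xy^2z ∉ L.
Contradiction. Therefore L is not regular.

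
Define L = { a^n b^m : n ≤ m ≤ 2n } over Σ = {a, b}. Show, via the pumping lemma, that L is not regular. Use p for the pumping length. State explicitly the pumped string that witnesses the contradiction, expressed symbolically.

Assume L is regular. Let p be the pumping length given by the pumping lemma.
Take w = a^p b^p ∈ L (since p ≤ p ≤ 2p), with |w| = 2p ≥ p.
By the pumping lemma, w = xyz with |xy| ≤ p and y is nonempty.
Since the first p symbols of w are all a's and |xy| ≤ p, y lies entirely in the leading a-block: y = a^k for some k with 1 ≤ k ≤ p.
Pump with i = 2: xy^2z = a^{p+k} b^p. Now n = p+k > p = m, so the condition n ≤ m fails. Thus xy^2z ∉ L.
This is a contradiction; hence L is not regular.

a^{p+k} b^p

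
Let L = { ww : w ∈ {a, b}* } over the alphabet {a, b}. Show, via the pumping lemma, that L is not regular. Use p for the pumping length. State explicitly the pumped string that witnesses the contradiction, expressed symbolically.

a^{p+k} b^p a^p b^p

Assume L is regular. Let p be the pumping length given by the pumping lemma.
Take w = a^p b^p a^p b^p = uu where u = a^pb^p; then w ∈ L and |w| = 4p ≥ p.
By the pumping lemma, w = xyz with |xy| ≤ p and y is nonempty.
Because |xy| ≤ p and w begins with p copies of a, we have y = a^k with 1 ≤ k ≤ p.
Pump with i = 2: xy^2z = a^{p+k} b^p a^p b^p, of length 4p+k. Suppose this equals vv. The string starts with a and ends with b, so v does too; thus the boundary between the two copies of v is a b→a transition. There is exactly one such transition, at position 2p+k, so |v| = 2p+k and |vv| = 4p+2k ≠ 4p+k since k ≥ 1. So xy^2z ∉ L.
Contradiction. Therefore L is not regular.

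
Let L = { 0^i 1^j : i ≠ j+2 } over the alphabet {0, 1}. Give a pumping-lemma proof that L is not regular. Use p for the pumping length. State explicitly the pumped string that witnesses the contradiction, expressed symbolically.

0^{p+p!} 1^{p+p!-2}

Toward a contradiction, assume L is regular with pumping length p.
Choose w = 0^p 1^{p+p!-2}. Since p ≠ (p+p!-2)+2 = p+p!, w ∈ L; and |w| ≥ p.
Write w = xyz as guaranteed by the lemma, with |xy| ≤ p and |y| ≥ 1.
Since the first p symbols of w are all 0's and |xy| ≤ p, y lies entirely in the leading 0-block: y = 0^k for some k with 1 ≤ k ≤ p.
Since 1 ≤ k ≤ p, k divides p!; set t = 1 + p!/k. Then xy^t z has p + (p!/k)·k = p + p! copies of 0. Now the 0-count is p+p! and (1-count)+2 = (p+p!-2)+2 = p+p!, so i ≠ j+2 fails. So xy^t z = 0^{p+p!} 1^{p+p!-2} ∉ L.
This contradicts the pumping lemma, so L is not regular.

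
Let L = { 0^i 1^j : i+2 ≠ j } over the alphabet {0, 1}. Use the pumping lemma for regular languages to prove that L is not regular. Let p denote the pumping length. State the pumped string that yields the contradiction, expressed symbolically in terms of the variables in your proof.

0^{p+p!} 1^{p+p!+2}

Assume L is regular. Let p be the pumping length given by the pumping lemma.
Choose w = 0^p 1^{p+p!+2}. Since p ≠ (p+p!+2)-2 = p+p!, w ∈ L; and |w| ≥ p.
Write w = xyz as guaranteed by the lemma, with |xy| ≤ p and y is nonempty.
Because |xy| ≤ p and w begins with p copies of 0, we have y = 0^k with 1 ≤ k ≤ p.
Since 1 ≤ k ≤ p, k divides p!; set t = 1 + p!/k. Then xy^t z has p + (p!/k)·k = p + p! copies of 0. Now the 0-count is p+p! and (1-count)-2 = (p+p!+2)-2 = p+p!, so i+2 ≠ j fails. So xy^t z = 0^{p+p!} 1^{p+p!+2} ∉ L.
Contradiction. Therefore L is not regular.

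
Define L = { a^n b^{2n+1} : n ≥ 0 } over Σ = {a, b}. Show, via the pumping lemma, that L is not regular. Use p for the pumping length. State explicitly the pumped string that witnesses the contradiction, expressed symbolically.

Toward a contradiction, assume L is regular with pumping length p.
Choose w = a^p b^{2p+1}, which is in L with |w| = 3p+1 ≥ p.
By the pumping lemma, w = xyz with |xy| ≤ p and y is nonempty.
The first p characters of w are a's, so xy (and hence y) consists only of a's. Write y = a^k, 1 ≤ k ≤ p.
Pump with i = 2: xy^2z = a^{p+k} b^{2p+1}. For this to lie in L we would need 2p+1 = 2(p+k)+1, which forces k = 0. But k ≥ 1, so xy^2z ∉ L.
This is a contradiction; hence L is not regular.

a^{p+k} b^{2p+1}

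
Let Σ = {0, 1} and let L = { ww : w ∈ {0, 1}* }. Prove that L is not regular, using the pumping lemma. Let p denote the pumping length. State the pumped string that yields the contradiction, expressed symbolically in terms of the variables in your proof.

Toward a contradiction, assume L is regular with pumping length p.
Take w = 0^p 1^p 0^p 1^p = uu where u = 0^p1^p; then w ∈ L and |w| = 4p ≥ p.
The pumping lemma gives a decomposition w = xyz where |xy| ≤ p and |y| ≥ 1.
Because |xy| ≤ p and w begins with p copies of 0, we have y = 0^k with 1 ≤ k ≤ p.
Pump with i = 2: xy^2z = 0^{p+k} 1^p 0^p 1^p, of length 4p+k. Suppose this equals vv. The string starts with 0 and ends with 1, so v does too; thus the boundary between the two copies of v is a 1→0 transition. There is exactly one such transition, at position 2p+k, so |v| = 2p+k and |vv| = 4p+2k ≠ 4p+k since k ≥ 1. So xy^2z ∉ L.
This is a contradiction; hence L is not regular.

0^{p+k} 1^p 0^p 1^p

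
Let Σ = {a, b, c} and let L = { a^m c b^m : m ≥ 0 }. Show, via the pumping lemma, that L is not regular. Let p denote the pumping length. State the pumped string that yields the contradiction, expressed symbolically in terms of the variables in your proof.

a^{p+k} c b^p

Toward a contradiction, assume L is regular with pumping length p.
Take w = a^p c b^p ∈ L with |w| = 2p+1 ≥ p.
Write w = xyz as guaranteed by the lemma, with |xy| ≤ p and |y| > 0.
Since the first p symbols of w are all a's and |xy| ≤ p, y lies entirely in the leading a-block: y = a^k for some k with 1 ≤ k ≤ p.
Pump with i = 2: xy^2z = a^{p+k} c b^p, which would require p+k = p. But k ≥ 1, so xy^2z ∉ L.
This contradicts the pumping lemma, so L is not regular.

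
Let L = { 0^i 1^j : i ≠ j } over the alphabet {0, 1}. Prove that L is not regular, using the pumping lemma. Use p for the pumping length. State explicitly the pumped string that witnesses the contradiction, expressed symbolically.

Suppose for contradiction that L is regular, and let p be the pumping length.
Choose w = 0^p 1^{p+p!}. Since p ≠ p+p!, w ∈ L; and |w| ≥ p.
The pumping lemma gives a decomposition w = xyz where |xy| ≤ p and |y| > 0.
The first p characters of w are 0's, so xy (and hence y) consists only of 0's. Write y = 0^k, 1 ≤ k ≤ p.
Since 1 ≤ k ≤ p, k divides p!; set t = 1 + p!/k. Then xy^t z has p + (p!/k)·k = p + p! copies of 0. Now the 0-count equals the 1-count, so i ≠ j fails. So xy^t z = 0^{p+p!} 1^{p+p!} ∉ L.
This contradicts the pumping lemma, so L is not regular.

0^{p+p!} 1^{p+p!}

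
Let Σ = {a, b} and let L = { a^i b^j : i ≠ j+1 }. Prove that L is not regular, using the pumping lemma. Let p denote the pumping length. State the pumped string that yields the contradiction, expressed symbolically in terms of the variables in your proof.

a^{p+p!} b^{p+p!-1}

Assume L is regular; let p be its pumping constant.
Choose w = a^p b^{p+p!-1}. Since p ≠ (p+p!-1)+1 = p+p!, w ∈ L; and |w| ≥ p.
Write w = xyz as guaranteed by the lemma, with |xy| ≤ p and y is nonempty.
Since the first p symbols of w are all a's and |xy| ≤ p, y lies entirely in the leading a-block: y = a^k for some k with 1 ≤ k ≤ p.
Since 1 ≤ k ≤ p, k divides p!; set t = 1 + p!/k. Then xy^t z has p + (p!/k)·k = p + p! copies of a. Now the a-count is p+p! and (b-count)+1 = (p+p!-1)+1 = p+p!, so i ≠ j+1 fails. So xy^t z = a^{p+p!} b^{p+p!-1} ∉ L.
This is a contradiction; hence L is not regular.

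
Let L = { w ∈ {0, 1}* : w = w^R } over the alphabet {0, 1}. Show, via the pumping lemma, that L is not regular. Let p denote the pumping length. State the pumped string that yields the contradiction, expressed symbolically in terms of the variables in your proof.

0^{p+k} 1 0^p

Toward a contradiction, assume L is regular with pumping length p.
Take w = 0^p 1 0^p, a palindrome of length 2p+1 ≥ p.
Write w = xyz as guaranteed by the lemma, with |xy| ≤ p and |y| > 0.
The first p characters of w are 0's, so xy (and hence y) consists only of 0's. Write y = 0^k, 1 ≤ k ≤ p.
Pump with i = 2: xy^2z = 0^{p+k} 1 0^p. Its reverse is 0^p 1 0^{p+k}, which differs from xy^2z since k ≥ 1. So xy^2z is not a palindrome and xy^2z ∉ L.
This contradicts the pumping lemma, so L is not regular.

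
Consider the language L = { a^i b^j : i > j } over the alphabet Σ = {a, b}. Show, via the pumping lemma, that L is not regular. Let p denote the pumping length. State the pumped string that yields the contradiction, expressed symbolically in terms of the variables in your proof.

a^{p+1-k} b^p

Assume L is regular; let p be its pumping constant.
Choose w = a^{p+1} b^p ∈ L, with |w| = 2p+1 ≥ p.
The pumping lemma gives a decomposition w = xyz where |xy| ≤ p and |y| > 0.
Because |xy| ≤ p and w begins with p copies of a, we have y = a^k with 1 ≤ k ≤ p.
Consider xy^0z = xz = a^{p+1-k} b^p. Since k ≥ 1, the a-count p+1-k is at most p, so i > j fails; thus xz ∉ L.
This is a contradiction; hence L is not regular.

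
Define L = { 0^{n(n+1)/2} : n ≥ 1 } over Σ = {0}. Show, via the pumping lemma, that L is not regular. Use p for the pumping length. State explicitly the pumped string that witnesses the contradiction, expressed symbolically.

0^{p(p+1)/2+k}

Assume L is regular; let p be its pumping constant.
Take w = 0^{p(p+1)/2} ∈ L with |w| = p(p+1)/2 ≥ p.
Write w = xyz as guaranteed by the lemma, with |xy| ≤ p and |y| ≥ 1.
Then y = 0^k for some k with 1 ≤ k ≤ p.
Pump with i = 2: xy^2z = 0^{p(p+1)/2+k}. Since 1 ≤ k ≤ p, p(p+1)/2 < p(p+1)/2+k ≤ p(p+1)/2+p < (p+1)(p+2)/2, so p(p+1)/2+k is strictly between consecutive triangular numbers. So xy^2z ∉ L.
This contradicts the pumping lemma, so L is not regular.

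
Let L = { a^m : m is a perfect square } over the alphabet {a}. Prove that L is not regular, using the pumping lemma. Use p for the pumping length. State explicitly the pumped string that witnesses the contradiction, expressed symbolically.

Assume L is regular; let p be its pumping constant.
Take w = a^{p²} ∈ L with |w| = p² ≥ p.
Write w = xyz as guaranteed by the lemma, with |xy| ≤ p and |y| > 0.
Then y = a^k for some k with 1 ≤ k ≤ p.
Pump with i = 2: xy^2z = a^{p²+k}. Since 1 ≤ k ≤ p, p² < p²+k ≤ p²+p < (p+1)², so p²+k lies strictly between consecutive squares and is not a perfect square. So xy^2z ∉ L.
Contradiction. Therefore L is not regular.

a^{p²+k}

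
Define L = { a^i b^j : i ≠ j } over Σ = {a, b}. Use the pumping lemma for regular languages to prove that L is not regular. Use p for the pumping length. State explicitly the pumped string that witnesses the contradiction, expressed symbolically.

a^{p+p!} b^{p+p!}

Suppose for contradiction that L is regular, and let p be the pumping length.
Choose w = a^p b^{p+p!}. Since p ≠ p+p!, w ∈ L; and |w| ≥ p.
By the pumping lemma, w = xyz with |xy| ≤ p and |y| > 0.
Since the first p symbols of w are all a's and |xy| ≤ p, y lies entirely in the leading a-block: y = a^k for some k with 1 ≤ k ≤ p.
Since 1 ≤ k ≤ p, k divides p!; set t = 1 + p!/k. Then xy^t z has p + (p!/k)·k = p + p! copies of a. Now the a-count equals the b-count, so i ≠ j fails. So xy^t z = a^{p+p!} b^{p+p!} ∉ L.
This contradicts the pumping lemma, so L is not regular.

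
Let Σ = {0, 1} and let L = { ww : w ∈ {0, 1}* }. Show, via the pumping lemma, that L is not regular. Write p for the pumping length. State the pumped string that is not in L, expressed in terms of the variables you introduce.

Suppose for contradiction that L is regular, and let p be the pumping length.
Take w = 0^p 1^p 0^p 1^p = uu where u = 0^p1^p; then w ∈ L and |w| = 4p ≥ p.
Write w = xyz as guaranteed by the lemma, with |xy| ≤ p and |y| ≥ 1.
Because |xy| ≤ p and w begins with p copies of 0, we have y = 0^k with 1 ≤ k ≤ p.
Pump with i = 2: xy^2z = 0^{p+k} 1^p 0^p 1^p, of length 4p+k. Suppose this equals vv. The string starts with 0 and ends with 1, so v does too; thus the boundary between the two copies of v is a 1→0 transition. There is exactly one such transition, at position 2p+k, so |v| = 2p+k and |vv| = 4p+2k ≠ 4p+k since k ≥ 1. So xy^2z ∉ L.
This contradicts the pumping lemma, so L is not regular.

0^{p+k} 1^p 0^p 1^p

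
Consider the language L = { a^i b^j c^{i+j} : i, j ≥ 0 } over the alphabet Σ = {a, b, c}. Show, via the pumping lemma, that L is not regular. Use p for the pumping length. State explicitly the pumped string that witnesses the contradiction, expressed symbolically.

a^{p+k} b^p c^{2p}

Assume L is regular; let p be its pumping constant.
Take w = a^p b^p c^{2p} ∈ L (with i=j=p, i+j=2p), |w| = 4p ≥ p.
The pumping lemma gives a decomposition w = xyz where |xy| ≤ p and |y| ≥ 1.
Since the first p symbols of w are all a's and |xy| ≤ p, y lies entirely in the leading a-block: y = a^k for some k with 1 ≤ k ≤ p.
Consider xy^2z = a^{p+k} b^p c^{2p}. Now the a- and b-counts sum to 2p+k, but the c-count is 2p ≠ 2p+k. So xy^2z ∉ L.
This contradicts the pumping lemma, so L is not regular.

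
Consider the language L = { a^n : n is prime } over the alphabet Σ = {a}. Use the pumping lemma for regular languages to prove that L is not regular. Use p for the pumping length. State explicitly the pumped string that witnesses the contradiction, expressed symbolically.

a^{q(1+k)}

Toward a contradiction, assume L is regular with pumping length p.
Let q be a prime with q ≥ p+2 (infinitely many primes exist), and take w = a^q ∈ L with |w| = q ≥ p.
The pumping lemma gives a decomposition w = xyz where |xy| ≤ p and |y| ≥ 1.
Then y = a^k for some k with 1 ≤ k ≤ p.
Since 1 ≤ k ≤ p, |xz| = q-k. Pump with i = q+1: |xy^{q+1}z| = (q-k)+(q+1)k = q+qk = q(1+k), which is composite (both factors ≥ 2). So xy^{q+1}z = a^{q(1+k)} ∉ L.
This contradicts the pumping lemma, so L is not regular.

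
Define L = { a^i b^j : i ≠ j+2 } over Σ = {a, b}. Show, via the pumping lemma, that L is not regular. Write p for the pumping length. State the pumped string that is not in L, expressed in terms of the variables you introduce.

Assume L is regular. Let p be the pumping length given by the pumping lemma.
Choose w = a^p b^{p+p!-2}. Since p ≠ (p+p!-2)+2 = p+p!, w ∈ L; and |w| ≥ p.
Write w = xyz as guaranteed by the lemma, with |xy| ≤ p and y is nonempty.
Because |xy| ≤ p and w begins with p copies of a, we have y = a^k with 1 ≤ k ≤ p.
Since 1 ≤ k ≤ p, k divides p!; set t = 1 + p!/k. Then xy^t z has p + (p!/k)·k = p + p! copies of a. Now the a-count is p+p! and (b-count)+2 = (p+p!-2)+2 = p+p!, so i ≠ j+2 fails. So xy^t z = a^{p+p!} b^{p+p!-2} ∉ L.
This contradicts the pumping lemma, so L is not regular.

a^{p+p!} b^{p+p!-2}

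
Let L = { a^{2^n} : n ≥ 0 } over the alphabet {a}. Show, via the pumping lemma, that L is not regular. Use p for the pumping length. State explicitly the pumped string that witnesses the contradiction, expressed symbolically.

a^{2^p+k}

Toward a contradiction, assume L is regular with pumping length p.
Take w = a^{2^p} ∈ L with |w| = 2^p ≥ p.
The pumping lemma gives a decomposition w = xyz where |xy| ≤ p and y is nonempty.
Then y = a^k for some k with 1 ≤ k ≤ p.
Pump with i = 2: xy^2z = a^{2^p+k}. Since 1 ≤ k ≤ p < 2^p, we have 2^p < 2^p+k < 2^{p+1}, so 2^p+k is not a power of 2. So xy^2z ∉ L.
This contradicts the pumping lemma, so L is not regular.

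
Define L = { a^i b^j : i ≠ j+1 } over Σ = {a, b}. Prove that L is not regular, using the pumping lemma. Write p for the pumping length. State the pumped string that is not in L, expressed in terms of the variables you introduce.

Suppose for contradiction that L is regular, and let p be the pumping length.
Choose w = a^p b^{p+p!-1}. Since p ≠ (p+p!-1)+1 = p+p!, w ∈ L; and |w| ≥ p.
Write w = xyz as guaranteed by the lemma, with |xy| ≤ p and |y| ≥ 1.
Since the first p symbols of w are all a's and |xy| ≤ p, y lies entirely in the leading a-block: y = a^k for some k with 1 ≤ k ≤ p.
Since 1 ≤ k ≤ p, k divides p!; set t = 1 + p!/k. Then xy^t z has p + (p!/k)·k = p + p! copies of a. Now the a-count is p+p! and (b-count)+1 = (p+p!-1)+1 = p+p!, so i ≠ j+1 fails. So xy^t z = a^{p+p!} b^{p+p!-1} ∉ L.
Contradiction. Therefore L is not regular.

a^{p+p!} b^{p+p!-1}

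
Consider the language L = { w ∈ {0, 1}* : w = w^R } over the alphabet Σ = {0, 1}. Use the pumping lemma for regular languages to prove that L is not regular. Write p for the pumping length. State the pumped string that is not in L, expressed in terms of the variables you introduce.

Toward a contradiction, assume L is regular with pumping length p.
Take w = 0^p 1 0^p, a palindrome of length 2p+1 ≥ p.
By the pumping lemma, w = xyz with |xy| ≤ p and |y| ≥ 1.
Since the first p symbols of w are all 0's and |xy| ≤ p, y lies entirely in the leading 0-block: y = 0^k for some k with 1 ≤ k ≤ p.
Pump with i = 2: xy^2z = 0^{p+k} 1 0^p. Its reverse is 0^p 1 0^{p+k}, which differs from xy^2z since k ≥ 1. So xy^2z is not a palindrome and xy^2z ∉ L.
This contradicts the pumping lemma, so L is not regular.

0^{p+k} 1 0^p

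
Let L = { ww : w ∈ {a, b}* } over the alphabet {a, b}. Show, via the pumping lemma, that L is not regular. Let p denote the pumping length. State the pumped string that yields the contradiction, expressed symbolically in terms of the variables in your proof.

Assume L is regular. Let p be the pumping length given by the pumping lemma.
Take w = a^p b^p a^p b^p = uu where u = a^pb^p; then w ∈ L and |w| = 4p ≥ p.
Write w = xyz as guaranteed by the lemma, with |xy| ≤ p and |y| ≥ 1.
Since the first p symbols of w are all a's and |xy| ≤ p, y lies entirely in the leading a-block: y = a^k for some k with 1 ≤ k ≤ p.
Pump with i = 2: xy^2z = a^{p+k} b^p a^p b^p, of length 4p+k. Suppose this equals vv. The string starts with a and ends with b, so v does too; thus the boundary between the two copies of v is a b→a transition. There is exactly one such transition, at position 2p+k, so |v| = 2p+k and |vv| = 4p+2k ≠ 4p+k since k ≥ 1. So xy^2z ∉ L.
Contradiction. Therefore L is not regular.

a^{p+k} b^p a^p b^p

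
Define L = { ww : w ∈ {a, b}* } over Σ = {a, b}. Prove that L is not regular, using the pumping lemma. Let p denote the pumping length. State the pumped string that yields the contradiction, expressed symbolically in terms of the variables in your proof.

Assume L is regular. Let p be the pumping length given by the pumping lemma.
Take w = a^p b^p a^p b^p = uu where u = a^pb^p; then w ∈ L and |w| = 4p ≥ p.
Write w = xyz as guaranteed by the lemma, with |xy| ≤ p and |y| > 0.
Because |xy| ≤ p and w begins with p copies of a, we have y = a^k with 1 ≤ k ≤ p.
Pump with i = 2: xy^2z = a^{p+k} b^p a^p b^p, of length 4p+k. Suppose this equals vv. The string starts with a and ends with b, so v does too; thus the boundary between the two copies of v is a b→a transition. There is exactly one such transition, at position 2p+k, so |v| = 2p+k and |vv| = 4p+2k ≠ 4p+k since k ≥ 1. So xy^2z ∉ L.
This is a contradiction; hence L is not regular.

a^{p+k} b^p a^p b^p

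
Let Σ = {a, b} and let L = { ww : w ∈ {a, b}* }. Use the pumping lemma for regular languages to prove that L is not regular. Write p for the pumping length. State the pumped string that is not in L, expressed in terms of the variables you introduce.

Suppose for contradiction that L is regular, and let p be the pumping length.
Take w = a^p b^p a^p b^p = uu where u = a^pb^p; then w ∈ L and |w| = 4p ≥ p.
The pumping lemma gives a decomposition w = xyz where |xy| ≤ p and |y| ≥ 1.
The first p characters of w are a's, so xy (and hence y) consists only of a's. Write y = a^k, 1 ≤ k ≤ p.
Pump with i = 2: xy^2z = a^{p+k} b^p a^p b^p, of length 4p+k. Suppose this equals vv. The string starts with a and ends with b, so v does too; thus the boundary between the two copies of v is a b→a transition. There is exactly one such transition, at position 2p+k, so |v| = 2p+k and |vv| = 4p+2k ≠ 4p+k since k ≥ 1. So xy^2z ∉ L.
This contradicts the pumping lemma, so L is not regular.

a^{p+k} b^p a^p b^p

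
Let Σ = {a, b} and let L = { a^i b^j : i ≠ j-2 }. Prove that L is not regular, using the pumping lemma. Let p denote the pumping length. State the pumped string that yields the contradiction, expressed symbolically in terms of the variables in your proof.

a^{p+p!} b^{p+p!+2}

Assume L is regular. Let p be the pumping length given by the pumping lemma.
Choose w = a^p b^{p+p!+2}. Since p ≠ (p+p!+2)-2 = p+p!, w ∈ L; and |w| ≥ p.
The pumping lemma gives a decomposition w = xyz where |xy| ≤ p and |y| > 0.
Since the first p symbols of w are all a's and |xy| ≤ p, y lies entirely in the leading a-block: y = a^k for some k with 1 ≤ k ≤ p.
Since 1 ≤ k ≤ p, k divides p!; set t = 1 + p!/k. Then xy^t z has p + (p!/k)·k = p + p! copies of a. Now the a-count is p+p! and (b-count)-2 = (p+p!+2)-2 = p+p!, so i ≠ j-2 fails. So xy^t z = a^{p+p!} b^{p+p!+2} ∉ L.
This is a contradiction; hence L is not regular.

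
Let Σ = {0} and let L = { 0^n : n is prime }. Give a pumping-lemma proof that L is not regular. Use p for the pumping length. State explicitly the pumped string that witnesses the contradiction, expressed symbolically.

Assume L is regular; let p be its pumping constant.
Let q be a prime with q ≥ p+2 (infinitely many primes exist), and take w = 0^q ∈ L with |w| = q ≥ p.
The pumping lemma gives a decomposition w = xyz where |xy| ≤ p and |y| ≥ 1.
Then y = 0^k for some k with 1 ≤ k ≤ p.
Since 1 ≤ k ≤ p, |xz| = q-k. Pump with i = q+1: |xy^{q+1}z| = (q-k)+(q+1)k = q+qk = q(1+k), which is composite (both factors ≥ 2). So xy^{q+1}z = 0^{q(1+k)} ∉ L.
This contradicts the pumping lemma, so L is not regular.

0^{q(1+k)}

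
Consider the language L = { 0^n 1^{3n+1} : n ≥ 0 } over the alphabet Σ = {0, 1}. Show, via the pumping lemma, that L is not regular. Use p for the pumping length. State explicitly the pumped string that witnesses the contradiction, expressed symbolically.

Assume L is regular; let p be its pumping constant.
Let w = 0^p 1^{3p+1} ∈ L; note |w| = 4p+1 ≥ p.
By the pumping lemma, w = xyz with |xy| ≤ p and y is nonempty.
The first p characters of w are 0's, so xy (and hence y) consists only of 0's. Write y = 0^k, 1 ≤ k ≤ p.
Pump with i = 2: xy^2z = 0^{p+k} 1^{3p+1}. For this to lie in L we would need 3p+1 = 3(p+k)+1, which forces k = 0. But k ≥ 1, so xy^2z ∉ L.
This is a contradiction; hence L is not regular.

0^{p+k} 1^{3p+1}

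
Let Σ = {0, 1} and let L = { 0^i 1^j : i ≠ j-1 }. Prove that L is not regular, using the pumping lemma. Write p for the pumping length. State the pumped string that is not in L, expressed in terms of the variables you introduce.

0^{p+p!} 1^{p+p!+1}

Assume L is regular. Let p be the pumping length given by the pumping lemma.
Choose w = 0^p 1^{p+p!+1}. Since p ≠ (p+p!+1)-1 = p+p!, w ∈ L; and |w| ≥ p.
The pumping lemma gives a decomposition w = xyz where |xy| ≤ p and y is nonempty.
The first p characters of w are 0's, so xy (and hence y) consists only of 0's. Write y = 0^k, 1 ≤ k ≤ p.
Since 1 ≤ k ≤ p, k divides p!; set t = 1 + p!/k. Then xy^t z has p + (p!/k)·k = p + p! copies of 0. Now the 0-count is p+p! and (1-count)-1 = (p+p!+1)-1 = p+p!, so i ≠ j-1 fails. So xy^t z = 0^{p+p!} 1^{p+p!+1} ∉ L.
This contradicts the pumping lemma, so L is not regular.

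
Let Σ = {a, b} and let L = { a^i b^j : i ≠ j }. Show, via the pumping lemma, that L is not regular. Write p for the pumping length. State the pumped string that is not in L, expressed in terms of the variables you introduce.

a^{p+p!} b^{p+p!}

Suppose for contradiction that L is regular, and let p be the pumping length.
Choose w = a^p b^{p+p!}. Since p ≠ p+p!, w ∈ L; and |w| ≥ p.
The pumping lemma gives a decomposition w = xyz where |xy| ≤ p and y is nonempty.
The first p characters of w are a's, so xy (and hence y) consists only of a's. Write y = a^k, 1 ≤ k ≤ p.
Since 1 ≤ k ≤ p, k divides p!; set t = 1 + p!/k. Then xy^t z has p + (p!/k)·k = p + p! copies of a. Now the a-count equals the b-count, so i ≠ j fails. So xy^t z = a^{p+p!} b^{p+p!} ∉ L.
This contradicts the pumping lemma, so L is not regular.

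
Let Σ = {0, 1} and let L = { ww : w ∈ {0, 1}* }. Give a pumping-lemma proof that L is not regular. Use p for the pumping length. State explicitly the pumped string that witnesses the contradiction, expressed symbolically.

0^{p+k} 1^p 0^p 1^p

Assume L is regular; let p be its pumping constant.
Take w = 0^p 1^p 0^p 1^p = uu where u = 0^p1^p; then w ∈ L and |w| = 4p ≥ p.
Write w = xyz as guaranteed by the lemma, with |xy| ≤ p and |y| > 0.
The first p characters of w are 0's, so xy (and hence y) consists only of 0's. Write y = 0^k, 1 ≤ k ≤ p.
Pump with i = 2: xy^2z = 0^{p+k} 1^p 0^p 1^p, of length 4p+k. Suppose this equals vv. The string starts with 0 and ends with 1, so v does too; thus the boundary between the two copies of v is a 1→0 transition. There is exactly one such transition, at position 2p+k, so |v| = 2p+k and |vv| = 4p+2k ≠ 4p+k since k ≥ 1. So xy^2z ∉ L.
Contradiction. Therefore L is not regular.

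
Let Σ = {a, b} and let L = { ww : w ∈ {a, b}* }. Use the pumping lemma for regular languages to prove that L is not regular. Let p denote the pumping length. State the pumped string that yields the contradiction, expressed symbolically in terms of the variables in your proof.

a^{p+k} b^p a^p b^p

Assume L is regular; let p be its pumping constant.
Take w = a^p b^p a^p b^p = uu where u = a^pb^p; then w ∈ L and |w| = 4p ≥ p.
Write w = xyz as guaranteed by the lemma, with |xy| ≤ p and y is nonempty.
Since the first p symbols of w are all a's and |xy| ≤ p, y lies entirely in the leading a-block: y = a^k for some k with 1 ≤ k ≤ p.
Pump with i = 2: xy^2z = a^{p+k} b^p a^p b^p, of length 4p+k. Suppose this equals vv. The string starts with a and ends with b, so v does too; thus the boundary between the two copies of v is a b→a transition. There is exactly one such transition, at position 2p+k, so |v| = 2p+k and |vv| = 4p+2k ≠ 4p+k since k ≥ 1. So xy^2z ∉ L.
This is a contradiction; hence L is not regular.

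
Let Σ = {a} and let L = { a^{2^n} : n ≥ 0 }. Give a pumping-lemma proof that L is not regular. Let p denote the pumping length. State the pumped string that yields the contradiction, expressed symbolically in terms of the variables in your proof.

a^{2^p+k}

Toward a contradiction, assume L is regular with pumping length p.
Take w = a^{2^p} ∈ L with |w| = 2^p ≥ p.
The pumping lemma gives a decomposition w = xyz where |xy| ≤ p and |y| > 0.
Then y = a^k for some k with 1 ≤ k ≤ p.
Pump with i = 2: xy^2z = a^{2^p+k}. Since 1 ≤ k ≤ p < 2^p, we have 2^p < 2^p+k < 2^{p+1}, so 2^p+k is not a power of 2. So xy^2z ∉ L.
Contradiction. Therefore L is not regular.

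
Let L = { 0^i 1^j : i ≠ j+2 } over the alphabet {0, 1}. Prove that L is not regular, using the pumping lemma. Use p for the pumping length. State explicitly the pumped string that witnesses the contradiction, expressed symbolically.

0^{p+p!} 1^{p+p!-2}

Assume L is regular; let p be its pumping constant.
Choose w = 0^p 1^{p+p!-2}. Since p ≠ (p+p!-2)+2 = p+p!, w ∈ L; and |w| ≥ p.
By the pumping lemma, w = xyz with |xy| ≤ p and |y| ≥ 1.
Because |xy| ≤ p and w begins with p copies of 0, we have y = 0^k with 1 ≤ k ≤ p.
Since 1 ≤ k ≤ p, k divides p!; set t = 1 + p!/k. Then xy^t z has p + (p!/k)·k = p + p! copies of 0. Now the 0-count is p+p! and (1-count)+2 = (p+p!-2)+2 = p+p!, so i ≠ j+2 fails. So xy^t z = 0^{p+p!} 1^{p+p!-2} ∉ L.
This contradicts the pumping lemma, so L is not regular.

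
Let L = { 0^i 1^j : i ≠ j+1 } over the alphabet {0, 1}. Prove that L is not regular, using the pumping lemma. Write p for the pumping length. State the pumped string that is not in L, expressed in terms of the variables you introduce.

0^{p+p!} 1^{p+p!-1}

Toward a contradiction, assume L is regular with pumping length p.
Choose w = 0^p 1^{p+p!-1}. Since p ≠ (p+p!-1)+1 = p+p!, w ∈ L; and |w| ≥ p.
The pumping lemma gives a decomposition w = xyz where |xy| ≤ p and |y| > 0.
Because |xy| ≤ p and w begins with p copies of 0, we have y = 0^k with 1 ≤ k ≤ p.
Since 1 ≤ k ≤ p, k divides p!; set t = 1 + p!/k. Then xy^t z has p + (p!/k)·k = p + p! copies of 0. Now the 0-count is p+p! and (1-count)+1 = (p+p!-1)+1 = p+p!, so i ≠ j+1 fails. So xy^t z = 0^{p+p!} 1^{p+p!-1} ∉ L.
This is a contradiction; hence L is not regular.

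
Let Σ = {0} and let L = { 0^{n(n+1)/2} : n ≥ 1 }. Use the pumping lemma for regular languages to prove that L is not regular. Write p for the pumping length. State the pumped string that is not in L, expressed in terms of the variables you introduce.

0^{p(p+1)/2+k}

Toward a contradiction, assume L is regular with pumping length p.
Take w = 0^{p(p+1)/2} ∈ L with |w| = p(p+1)/2 ≥ p.
The pumping lemma gives a decomposition w = xyz where |xy| ≤ p and |y| ≥ 1.
Then y = 0^k for some k with 1 ≤ k ≤ p.
Pump with i = 2: xy^2z = 0^{p(p+1)/2+k}. Since 1 ≤ k ≤ p, p(p+1)/2 < p(p+1)/2+k ≤ p(p+1)/2+p < (p+1)(p+2)/2, so p(p+1)/2+k is strictly between consecutive triangular numbers. So xy^2z ∉ L.
Contradiction. Therefore L is not regular.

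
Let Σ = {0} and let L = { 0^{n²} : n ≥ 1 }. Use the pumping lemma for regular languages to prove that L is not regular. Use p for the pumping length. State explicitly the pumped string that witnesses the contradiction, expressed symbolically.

0^{p²+k}

Toward a contradiction, assume L is regular with pumping length p.
Take w = 0^{p²} ∈ L with |w| = p² ≥ p.
The pumping lemma gives a decomposition w = xyz where |xy| ≤ p and y is nonempty.
Then y = 0^k for some k with 1 ≤ k ≤ p.
Pump with i = 2: xy^2z = 0^{p²+k}. Since 1 ≤ k ≤ p, p² < p²+k ≤ p²+p < (p+1)², so p²+k lies strictly between consecutive squares and is not a perfect square. So xy^2z ∉ L.
This contradicts the pumping lemma, so L is not regular.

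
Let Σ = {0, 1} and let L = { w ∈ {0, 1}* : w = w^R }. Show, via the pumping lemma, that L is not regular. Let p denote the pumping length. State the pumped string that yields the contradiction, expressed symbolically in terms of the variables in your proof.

0^{p+k} 1 0^p

Assume L is regular. Let p be the pumping length given by the pumping lemma.
Take w = 0^p 1 0^p, a palindrome of length 2p+1 ≥ p.
The pumping lemma gives a decomposition w = xyz where |xy| ≤ p and |y| ≥ 1.
Because |xy| ≤ p and w begins with p copies of 0, we have y = 0^k with 1 ≤ k ≤ p.
Pump with i = 2: xy^2z = 0^{p+k} 1 0^p. Its reverse is 0^p 1 0^{p+k}, which differs from xy^2z since k ≥ 1. So xy^2z is not a palindrome and xy^2z ∉ L.
Contradiction. Therefore L is not regular.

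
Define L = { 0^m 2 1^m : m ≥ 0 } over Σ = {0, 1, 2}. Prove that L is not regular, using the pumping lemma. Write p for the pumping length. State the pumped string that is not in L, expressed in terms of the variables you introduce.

Assume L is regular; let p be its pumping constant.
Take w = 0^p 2 1^p ∈ L with |w| = 2p+1 ≥ p.
By the pumping lemma, w = xyz with |xy| ≤ p and y is nonempty.
The first p characters of w are 0's, so xy (and hence y) consists only of 0's. Write y = 0^k, 1 ≤ k ≤ p.
Pump with i = 2: xy^2z = 0^{p+k} 2 1^p, which would require p+k = p. But k ≥ 1, so xy^2z ∉ L.
This contradicts the pumping lemma, so L is not regular.

0^{p+k} 2 1^p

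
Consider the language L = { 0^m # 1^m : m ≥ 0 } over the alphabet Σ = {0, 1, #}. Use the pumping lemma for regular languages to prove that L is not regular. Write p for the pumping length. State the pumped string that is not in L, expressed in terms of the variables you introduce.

0^{p+k} # 1^p

Assume L is regular; let p be its pumping constant.
Take w = 0^p # 1^p ∈ L with |w| = 2p+1 ≥ p.
Write w = xyz as guaranteed by the lemma, with |xy| ≤ p and |y| ≥ 1.
The first p characters of w are 0's, so xy (and hence y) consists only of 0's. Write y = 0^k, 1 ≤ k ≤ p.
Pump with i = 2: xy^2z = 0^{p+k} # 1^p, which would require p+k = p. But k ≥ 1, so xy^2z ∉ L.
This contradicts the pumping lemma, so L is not regular.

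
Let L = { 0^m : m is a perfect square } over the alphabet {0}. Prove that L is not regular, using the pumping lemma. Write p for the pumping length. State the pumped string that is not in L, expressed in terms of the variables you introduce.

Assume L is regular; let p be its pumping constant.
Take w = 0^{p²} ∈ L with |w| = p² ≥ p.
The pumping lemma gives a decomposition w = xyz where |xy| ≤ p and |y| > 0.
Then y = 0^k for some k with 1 ≤ k ≤ p.
Pump with i = 2: xy^2z = 0^{p²+k}. Since 1 ≤ k ≤ p, p² < p²+k ≤ p²+p < (p+1)², so p²+k lies strictly between consecutive squares and is not a perfect square. So xy^2z ∉ L.
This contradicts the pumping lemma, so L is not regular.

0^{p²+k}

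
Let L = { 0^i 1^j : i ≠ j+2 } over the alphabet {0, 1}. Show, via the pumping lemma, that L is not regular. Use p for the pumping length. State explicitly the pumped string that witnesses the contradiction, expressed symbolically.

0^{p+p!} 1^{p+p!-2}

Assume L is regular; let p be its pumping constant.
Choose w = 0^p 1^{p+p!-2}. Since p ≠ (p+p!-2)+2 = p+p!, w ∈ L; and |w| ≥ p.
The pumping lemma gives a decomposition w = xyz where |xy| ≤ p and |y| ≥ 1.
The first p characters of w are 0's, so xy (and hence y) consists only of 0's. Write y = 0^k, 1 ≤ k ≤ p.
Since 1 ≤ k ≤ p, k divides p!; set t = 1 + p!/k. Then xy^t z has p + (p!/k)·k = p + p! copies of 0. Now the 0-count is p+p! and (1-count)+2 = (p+p!-2)+2 = p+p!, so i ≠ j+2 fails. So xy^t z = 0^{p+p!} 1^{p+p!-2} ∉ L.
Contradiction. Therefore L is not regular.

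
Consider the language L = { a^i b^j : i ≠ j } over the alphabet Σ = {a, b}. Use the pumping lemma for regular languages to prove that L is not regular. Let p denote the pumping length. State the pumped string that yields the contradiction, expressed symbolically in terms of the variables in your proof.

Assume L is regular. Let p be the pumping length given by the pumping lemma.
Choose w = a^p b^{p+p!}. Since p ≠ p+p!, w ∈ L; and |w| ≥ p.
Write w = xyz as guaranteed by the lemma, with |xy| ≤ p and y is nonempty.
Because |xy| ≤ p and w begins with p copies of a, we have y = a^k with 1 ≤ k ≤ p.
Since 1 ≤ k ≤ p, k divides p!; set t = 1 + p!/k. Then xy^t z has p + (p!/k)·k = p + p! copies of a. Now the a-count equals the b-count, so i ≠ j fails. So xy^t z = a^{p+p!} b^{p+p!} ∉ L.
This is a contradiction; hence L is not regular.

a^{p+p!} b^{p+p!}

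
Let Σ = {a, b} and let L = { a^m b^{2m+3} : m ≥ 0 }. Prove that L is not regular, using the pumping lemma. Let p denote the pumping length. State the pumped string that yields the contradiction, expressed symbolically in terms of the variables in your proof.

Suppose for contradiction that L is regular, and let p be the pumping length.
Choose w = a^p b^{2p+3}, which is in L with |w| = 3p+3 ≥ p.
Write w = xyz as guaranteed by the lemma, with |xy| ≤ p and y is nonempty.
The first p characters of w are a's, so xy (and hence y) consists only of a's. Write y = a^k, 1 ≤ k ≤ p.
Pump with i = 2: xy^2z = a^{p+k} b^{2p+3}. For this to lie in L we would need 2p+3 = 2(p+k)+3, which forces k = 0. But k ≥ 1, so xy^2z ∉ L.
Contradiction. Therefore L is not regular.

a^{p+k} b^{2p+3}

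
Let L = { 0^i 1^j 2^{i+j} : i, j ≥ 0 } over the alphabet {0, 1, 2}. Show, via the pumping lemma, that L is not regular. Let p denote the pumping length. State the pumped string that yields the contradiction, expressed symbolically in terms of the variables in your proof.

0^{p+k} 1^p 2^{2p}

Suppose for contradiction that L is regular, and let p be the pumping length.
Take w = 0^p 1^p 2^{2p} ∈ L (with i=j=p, i+j=2p), |w| = 4p ≥ p.
The pumping lemma gives a decomposition w = xyz where |xy| ≤ p and y is nonempty.
Since the first p symbols of w are all 0's and |xy| ≤ p, y lies entirely in the leading 0-block: y = 0^k for some k with 1 ≤ k ≤ p.
Consider xy^2z = 0^{p+k} 1^p 2^{2p}. Now the 0- and 1-counts sum to 2p+k, but the 2-count is 2p ≠ 2p+k. So xy^2z ∉ L.
Contradiction. Therefore L is not regular.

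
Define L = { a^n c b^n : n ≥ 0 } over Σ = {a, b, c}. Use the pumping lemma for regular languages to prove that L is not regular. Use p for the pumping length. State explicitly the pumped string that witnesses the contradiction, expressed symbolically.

Assume L is regular. Let p be the pumping length given by the pumping lemma.
Take w = a^p c b^p ∈ L with |w| = 2p+1 ≥ p.
Write w = xyz as guaranteed by the lemma, with |xy| ≤ p and |y| > 0.
The first p characters of w are a's, so xy (and hence y) consists only of a's. Write y = a^k, 1 ≤ k ≤ p.
Pump with i = 2: xy^2z = a^{p+k} c b^p, which would require p+k = p. But k ≥ 1, so xy^2z ∉ L.
Contradiction. Therefore L is not regular.

a^{p+k} c b^p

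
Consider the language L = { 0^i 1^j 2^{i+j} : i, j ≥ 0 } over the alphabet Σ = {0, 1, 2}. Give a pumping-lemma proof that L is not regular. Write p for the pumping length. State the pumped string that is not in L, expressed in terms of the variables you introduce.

0^{p+k} 1^p 2^{2p}

Assume L is regular; let p be its pumping constant.
Take w = 0^p 1^p 2^{2p} ∈ L (with i=j=p, i+j=2p), |w| = 4p ≥ p.
Write w = xyz as guaranteed by the lemma, with |xy| ≤ p and |y| > 0.
The first p characters of w are 0's, so xy (and hence y) consists only of 0's. Write y = 0^k, 1 ≤ k ≤ p.
Consider xy^2z = 0^{p+k} 1^p 2^{2p}. Now the 0- and 1-counts sum to 2p+k, but the 2-count is 2p ≠ 2p+k. So xy^2z ∉ L.
This contradicts the pumping lemma, so L is not regular.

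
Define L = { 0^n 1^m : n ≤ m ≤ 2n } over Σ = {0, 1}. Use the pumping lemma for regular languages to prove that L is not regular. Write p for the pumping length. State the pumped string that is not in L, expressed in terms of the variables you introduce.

Assume L is regular. Let p be the pumping length given by the pumping lemma.
Take w = 0^p 1^p ∈ L (since p ≤ p ≤ 2p), with |w| = 2p ≥ p.
By the pumping lemma, w = xyz with |xy| ≤ p and |y| ≥ 1.
Because |xy| ≤ p and w begins with p copies of 0, we have y = 0^k with 1 ≤ k ≤ p.
Pump with i = 2: xy^2z = 0^{p+k} 1^p. Now n = p+k > p = m, so the condition n ≤ m fails. Thus xy^2z ∉ L.
This contradicts the pumping lemma, so L is not regular.

0^{p+k} 1^p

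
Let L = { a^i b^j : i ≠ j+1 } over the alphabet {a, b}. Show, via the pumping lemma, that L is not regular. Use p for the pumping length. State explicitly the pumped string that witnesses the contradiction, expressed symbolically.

a^{p+p!} b^{p+p!-1}

Suppose for contradiction that L is regular, and let p be the pumping length.
Choose w = a^p b^{p+p!-1}. Since p ≠ (p+p!-1)+1 = p+p!, w ∈ L; and |w| ≥ p.
By the pumping lemma, w = xyz with |xy| ≤ p and y is nonempty.
The first p characters of w are a's, so xy (and hence y) consists only of a's. Write y = a^k, 1 ≤ k ≤ p.
Since 1 ≤ k ≤ p, k divides p!; set t = 1 + p!/k. Then xy^t z has p + (p!/k)·k = p + p! copies of a. Now the a-count is p+p! and (b-count)+1 = (p+p!-1)+1 = p+p!, so i ≠ j+1 fails. So xy^t z = a^{p+p!} b^{p+p!-1} ∉ L.
This is a contradiction; hence L is not regular.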